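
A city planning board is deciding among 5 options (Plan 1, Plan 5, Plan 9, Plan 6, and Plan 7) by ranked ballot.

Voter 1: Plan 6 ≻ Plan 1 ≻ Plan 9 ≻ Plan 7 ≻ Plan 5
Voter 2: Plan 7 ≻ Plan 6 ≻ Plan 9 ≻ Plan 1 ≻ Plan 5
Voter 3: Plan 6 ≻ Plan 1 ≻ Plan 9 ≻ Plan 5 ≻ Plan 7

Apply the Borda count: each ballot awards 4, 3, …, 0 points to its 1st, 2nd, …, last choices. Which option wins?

Borda scores:
  Plan 1: 3 + 1 + 3 = 7
  Plan 5: 0 + 0 + 1 = 1
  Plan 9: 2 + 2 + 2 = 6
  Plan 6: 4 + 3 + 4 = 11
  Plan 7: 1 + 4 + 0 = 5
Plan 6 has the highest total.

Plan 6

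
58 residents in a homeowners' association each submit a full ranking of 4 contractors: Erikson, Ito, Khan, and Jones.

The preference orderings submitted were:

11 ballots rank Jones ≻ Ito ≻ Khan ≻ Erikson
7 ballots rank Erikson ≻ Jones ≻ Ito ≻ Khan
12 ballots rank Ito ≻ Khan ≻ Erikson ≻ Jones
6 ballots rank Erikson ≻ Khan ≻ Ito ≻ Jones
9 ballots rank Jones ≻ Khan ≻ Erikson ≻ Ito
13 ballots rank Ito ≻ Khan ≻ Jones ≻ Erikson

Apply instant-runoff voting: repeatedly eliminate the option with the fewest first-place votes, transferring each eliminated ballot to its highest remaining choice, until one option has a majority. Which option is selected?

Ito

Round 1: Ito 25, Jones 20, Erikson 13, Khan 0. Khan has the fewest and is eliminated.
Round 2: Ito 25, Jones 20, Erikson 13. Erikson has the fewest and is eliminated.
Round 3: Ito 31, Jones 27. Ito has a majority.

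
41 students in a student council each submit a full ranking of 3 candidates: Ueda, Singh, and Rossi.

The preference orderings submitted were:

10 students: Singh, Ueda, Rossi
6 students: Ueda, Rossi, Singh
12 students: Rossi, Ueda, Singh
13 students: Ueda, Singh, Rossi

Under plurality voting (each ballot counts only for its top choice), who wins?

First-place vote totals:
  Ueda: 19
  Singh: 10
  Rossi: 12
Ueda has the most first-place votes.

Ueda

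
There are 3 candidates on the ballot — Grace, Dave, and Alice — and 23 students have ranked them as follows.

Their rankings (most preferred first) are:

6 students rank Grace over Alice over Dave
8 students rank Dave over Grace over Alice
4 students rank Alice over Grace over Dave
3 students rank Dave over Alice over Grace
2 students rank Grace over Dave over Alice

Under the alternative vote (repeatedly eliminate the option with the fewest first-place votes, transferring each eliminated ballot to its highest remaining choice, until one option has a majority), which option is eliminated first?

Round 1: Dave 11, Grace 8, Alice 4. Alice has the fewest and is eliminated.
Round 2: Grace 12, Dave 11. Grace has a majority.

Alice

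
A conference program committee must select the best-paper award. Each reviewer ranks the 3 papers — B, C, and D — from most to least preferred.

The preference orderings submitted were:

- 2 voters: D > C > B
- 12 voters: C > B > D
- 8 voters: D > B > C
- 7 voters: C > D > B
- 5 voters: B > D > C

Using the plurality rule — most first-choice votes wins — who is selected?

C

First-place vote totals:
  B: 5
  C: 19
  D: 10
C has the most first-place votes.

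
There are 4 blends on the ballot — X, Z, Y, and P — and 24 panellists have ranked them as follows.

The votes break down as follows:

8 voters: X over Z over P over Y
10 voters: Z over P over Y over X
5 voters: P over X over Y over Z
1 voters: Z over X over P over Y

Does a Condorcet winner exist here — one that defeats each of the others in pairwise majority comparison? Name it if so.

No Condorcet winner

Head-to-head results (24 voters total):
X vs Z: X wins 13–11.
X vs Y: X wins 14–10.
X vs P: P wins 15–9.
Z vs Y: Z wins 19–5.
Z vs P: Z wins 19–5.
Y vs P: P wins 24–0.
No candidate beats all others: X beats Z beats P beats X, a majority cycle.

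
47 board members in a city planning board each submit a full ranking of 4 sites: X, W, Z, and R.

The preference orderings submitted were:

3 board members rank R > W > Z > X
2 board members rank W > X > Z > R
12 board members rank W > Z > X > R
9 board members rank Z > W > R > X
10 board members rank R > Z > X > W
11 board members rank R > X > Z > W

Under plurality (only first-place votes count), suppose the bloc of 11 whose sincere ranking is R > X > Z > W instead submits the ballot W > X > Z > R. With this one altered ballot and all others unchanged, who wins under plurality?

W

First-place totals with the altered ballot: X 0, W 25, Z 9, R 13.
The switch changes the winner from R to W.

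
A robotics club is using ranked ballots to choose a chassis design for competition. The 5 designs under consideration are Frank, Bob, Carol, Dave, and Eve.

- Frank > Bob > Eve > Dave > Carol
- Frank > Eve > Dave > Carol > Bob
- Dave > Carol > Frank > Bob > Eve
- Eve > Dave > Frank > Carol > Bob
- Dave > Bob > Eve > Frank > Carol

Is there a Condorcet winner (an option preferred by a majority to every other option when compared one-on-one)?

Head-to-head results (5 voters total):
Frank vs Bob: Frank wins 4–1.
Frank vs Carol: Frank wins 4–1.
Frank vs Dave: Dave wins 3–2.
Frank vs Eve: Frank wins 3–2.
Bob vs Carol: Carol wins 3–2.
Bob vs Dave: Dave wins 4–1.
Bob vs Eve: Bob wins 3–2.
Carol vs Dave: Dave wins 5–0.
Carol vs Eve: Eve wins 4–1.
Dave vs Eve: Eve wins 3–2.
No candidate beats all others: Frank beats Eve beats Dave beats Frank, a majority cycle.

No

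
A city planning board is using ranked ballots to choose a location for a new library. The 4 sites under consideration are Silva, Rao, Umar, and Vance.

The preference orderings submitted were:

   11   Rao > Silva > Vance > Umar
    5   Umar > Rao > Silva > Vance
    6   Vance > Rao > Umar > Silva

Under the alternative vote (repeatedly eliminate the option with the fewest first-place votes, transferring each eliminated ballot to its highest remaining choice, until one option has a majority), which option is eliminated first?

Round 1: Rao 11, Vance 6, Umar 5, Silva 0. Silva has the fewest and is eliminated.
Round 2: Rao 11, Vance 6, Umar 5. Umar has the fewest and is eliminated.
Round 3: Rao 16, Vance 6. Rao has a majority.

Silva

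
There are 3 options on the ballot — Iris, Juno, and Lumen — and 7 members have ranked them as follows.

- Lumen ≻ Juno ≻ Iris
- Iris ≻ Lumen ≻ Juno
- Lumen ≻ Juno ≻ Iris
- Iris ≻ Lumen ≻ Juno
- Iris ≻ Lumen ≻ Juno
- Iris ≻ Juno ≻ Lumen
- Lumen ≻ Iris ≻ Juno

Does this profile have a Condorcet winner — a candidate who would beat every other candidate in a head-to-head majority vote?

Head-to-head results (7 voters total):
Iris vs Juno: Iris wins 5–2.
Iris vs Lumen: Iris wins 4–3.
Juno vs Lumen: Lumen wins 6–1.
Iris beats each rival — Juno (5–2), Lumen (4–3) — so Iris is the Condorcet winner.

Yes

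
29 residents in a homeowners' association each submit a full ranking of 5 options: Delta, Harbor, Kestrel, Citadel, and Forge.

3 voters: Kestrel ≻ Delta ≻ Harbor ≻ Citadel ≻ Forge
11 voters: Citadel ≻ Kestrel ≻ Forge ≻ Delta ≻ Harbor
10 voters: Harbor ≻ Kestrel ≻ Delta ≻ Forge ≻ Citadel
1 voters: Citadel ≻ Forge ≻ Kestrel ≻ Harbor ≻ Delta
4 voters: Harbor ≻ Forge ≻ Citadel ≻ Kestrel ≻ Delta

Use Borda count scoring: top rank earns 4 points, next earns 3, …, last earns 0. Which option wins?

Borda scores:
  Delta: 3·3 + 11·1 + 10·2 + 0 + 4·0 = 40
  Harbor: 3·2 + 11·0 + 10·4 + 1 + 4·4 = 63
  Kestrel: 3·4 + 11·3 + 10·3 + 2 + 4·1 = 81
  Citadel: 3·1 + 11·4 + 10·0 + 4 + 4·2 = 59
  Forge: 3·0 + 11·2 + 10·1 + 3 + 4·3 = 47
Kestrel has the highest total.

Kestrel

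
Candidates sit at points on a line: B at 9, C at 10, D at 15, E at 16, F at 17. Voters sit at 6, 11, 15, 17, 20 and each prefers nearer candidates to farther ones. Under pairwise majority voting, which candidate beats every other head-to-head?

D

With single-peaked preferences on a line, the Condorcet winner is the candidate closest to the median voter.
The median voter (position 15) is closest to D at 15.
Check: D vs E — voters closer to D: 3 of 5.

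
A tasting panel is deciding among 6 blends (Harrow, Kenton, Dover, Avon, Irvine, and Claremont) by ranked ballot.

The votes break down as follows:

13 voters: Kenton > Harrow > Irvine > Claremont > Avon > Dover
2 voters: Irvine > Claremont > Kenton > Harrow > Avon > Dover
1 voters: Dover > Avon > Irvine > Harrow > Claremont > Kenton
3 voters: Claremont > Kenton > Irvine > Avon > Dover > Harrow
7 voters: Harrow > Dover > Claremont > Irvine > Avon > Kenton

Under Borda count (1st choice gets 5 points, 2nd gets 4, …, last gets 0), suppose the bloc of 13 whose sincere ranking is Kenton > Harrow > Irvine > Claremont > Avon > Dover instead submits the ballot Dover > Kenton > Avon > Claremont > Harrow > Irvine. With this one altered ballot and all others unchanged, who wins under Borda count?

Borda totals with the altered ballot: Harrow 54, Kenton 70, Dover 101, Avon 58, Irvine 36, Claremont 71.
The switch changes the winner from Harrow to Dover.

Dover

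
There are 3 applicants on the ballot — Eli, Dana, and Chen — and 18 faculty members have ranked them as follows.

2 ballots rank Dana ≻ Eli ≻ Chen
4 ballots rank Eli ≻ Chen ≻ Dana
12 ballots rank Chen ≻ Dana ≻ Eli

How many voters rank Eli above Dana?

Ballots ranking Eli above Dana: 4.
Ballots ranking Dana above Eli: 2+12 = 14.
So 4 of 18 voters prefer Eli to Dana.

4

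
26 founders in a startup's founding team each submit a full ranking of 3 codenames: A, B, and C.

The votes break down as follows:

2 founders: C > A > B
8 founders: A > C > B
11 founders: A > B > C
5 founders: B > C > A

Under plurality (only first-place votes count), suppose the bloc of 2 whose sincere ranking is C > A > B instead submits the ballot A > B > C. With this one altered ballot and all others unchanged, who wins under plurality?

A

First-place totals with the altered ballot: A 21, B 5, C 0.
The winner is unchanged: still A.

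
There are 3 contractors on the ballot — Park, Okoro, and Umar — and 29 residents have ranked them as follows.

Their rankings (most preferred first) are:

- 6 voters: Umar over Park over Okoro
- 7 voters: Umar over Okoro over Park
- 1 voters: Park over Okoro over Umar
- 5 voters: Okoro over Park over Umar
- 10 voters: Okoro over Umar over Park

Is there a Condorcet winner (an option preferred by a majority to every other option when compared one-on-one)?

Yes

Head-to-head results (29 voters total):
Park vs Okoro: Okoro wins 22–7.
Park vs Umar: Umar wins 23–6.
Okoro vs Umar: Okoro wins 16–13.
Okoro beats each rival — Park (22–7), Umar (16–13) — so Okoro is the Condorcet winner.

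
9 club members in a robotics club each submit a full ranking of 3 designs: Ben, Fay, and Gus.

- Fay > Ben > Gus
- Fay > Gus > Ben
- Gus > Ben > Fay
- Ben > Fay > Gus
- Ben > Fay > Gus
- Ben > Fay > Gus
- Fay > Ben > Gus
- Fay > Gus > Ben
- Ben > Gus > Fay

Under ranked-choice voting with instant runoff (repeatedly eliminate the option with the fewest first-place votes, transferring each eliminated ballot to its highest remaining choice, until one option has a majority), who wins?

Round 1: Ben 4, Fay 4, Gus 1. Gus has the fewest and is eliminated.
Round 2: Ben 5, Fay 4. Ben has a majority.

Ben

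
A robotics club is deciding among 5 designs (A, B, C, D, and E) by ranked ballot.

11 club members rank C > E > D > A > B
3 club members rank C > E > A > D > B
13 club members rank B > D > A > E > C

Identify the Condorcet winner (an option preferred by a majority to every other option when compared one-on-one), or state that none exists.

Head-to-head results (27 voters total):
A vs B: A wins 14–13.
A vs C: C wins 14–13.
A vs D: D wins 24–3.
A vs E: E wins 14–13.
B vs C: C wins 14–13.
B vs D: D wins 14–13.
B vs E: E wins 14–13.
C vs D: C wins 14–13.
C vs E: C wins 14–13.
D vs E: E wins 14–13.
C beats each rival — A (14–13), B (14–13), D (14–13), E (14–13) — so C is the Condorcet winner.

C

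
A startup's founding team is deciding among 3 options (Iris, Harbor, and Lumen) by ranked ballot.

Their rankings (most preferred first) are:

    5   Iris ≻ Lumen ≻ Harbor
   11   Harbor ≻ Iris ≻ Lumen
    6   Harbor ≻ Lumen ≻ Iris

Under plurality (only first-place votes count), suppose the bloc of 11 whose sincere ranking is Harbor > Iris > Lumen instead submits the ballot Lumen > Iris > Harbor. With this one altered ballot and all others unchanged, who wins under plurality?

Lumen

First-place totals with the altered ballot: Iris 5, Harbor 6, Lumen 11.
The switch changes the winner from Harbor to Lumen.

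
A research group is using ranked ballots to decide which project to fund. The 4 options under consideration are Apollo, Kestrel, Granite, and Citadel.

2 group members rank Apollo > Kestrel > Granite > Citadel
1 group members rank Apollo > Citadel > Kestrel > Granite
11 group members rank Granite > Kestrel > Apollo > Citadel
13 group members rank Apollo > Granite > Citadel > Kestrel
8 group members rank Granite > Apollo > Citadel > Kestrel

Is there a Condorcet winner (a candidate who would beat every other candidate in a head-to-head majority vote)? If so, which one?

Granite

Head-to-head results (35 voters total):
Apollo vs Kestrel: Apollo wins 24–11.
Apollo vs Granite: Granite wins 19–16.
Apollo vs Citadel: Apollo wins 35–0.
Kestrel vs Granite: Granite wins 32–3.
Kestrel vs Citadel: Citadel wins 22–13.
Granite vs Citadel: Granite wins 34–1.
Granite beats each rival — Apollo (19–16), Kestrel (32–3), Citadel (34–1) — so Granite is the Condorcet winner.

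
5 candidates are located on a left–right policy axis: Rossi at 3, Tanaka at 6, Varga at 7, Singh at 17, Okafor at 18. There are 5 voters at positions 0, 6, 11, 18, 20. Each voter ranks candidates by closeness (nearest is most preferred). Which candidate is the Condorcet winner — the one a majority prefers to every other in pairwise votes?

Varga

With single-peaked preferences on a line, the Condorcet winner is the candidate closest to the median voter.
The median voter (position 11) is closest to Varga at 7.
Check: Varga vs Singh — voters closer to Varga: 3 of 5.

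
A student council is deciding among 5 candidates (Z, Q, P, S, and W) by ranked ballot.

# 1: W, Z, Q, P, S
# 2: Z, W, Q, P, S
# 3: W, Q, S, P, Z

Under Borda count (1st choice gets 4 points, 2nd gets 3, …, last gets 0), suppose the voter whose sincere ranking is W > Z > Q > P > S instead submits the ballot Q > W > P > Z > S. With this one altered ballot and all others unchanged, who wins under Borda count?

Borda totals with the altered ballot: Z 5, Q 9, P 4, S 2, W 10.
The winner is unchanged: still W.

W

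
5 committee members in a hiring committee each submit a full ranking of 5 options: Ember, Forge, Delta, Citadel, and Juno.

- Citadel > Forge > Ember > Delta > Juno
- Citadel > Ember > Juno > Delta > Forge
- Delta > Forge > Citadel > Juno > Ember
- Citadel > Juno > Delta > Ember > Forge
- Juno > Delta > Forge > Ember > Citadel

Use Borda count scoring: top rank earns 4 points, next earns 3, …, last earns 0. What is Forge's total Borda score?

8

Borda scores:
  Ember: 2 + 3 + 0 + 1 + 1 = 7
  Forge: 3 + 0 + 3 + 0 + 2 = 8
  Delta: 1 + 1 + 4 + 2 + 3 = 11
  Citadel: 4 + 4 + 2 + 4 + 0 = 14
  Juno: 0 + 2 + 1 + 3 + 4 = 10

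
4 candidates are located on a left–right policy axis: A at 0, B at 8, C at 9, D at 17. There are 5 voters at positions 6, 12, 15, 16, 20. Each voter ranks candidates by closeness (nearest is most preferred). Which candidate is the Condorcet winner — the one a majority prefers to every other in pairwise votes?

D

With single-peaked preferences on a line, the Condorcet winner is the candidate closest to the median voter.
The median voter (position 15) is closest to D at 17.
Check: D vs C — voters closer to D: 3 of 5.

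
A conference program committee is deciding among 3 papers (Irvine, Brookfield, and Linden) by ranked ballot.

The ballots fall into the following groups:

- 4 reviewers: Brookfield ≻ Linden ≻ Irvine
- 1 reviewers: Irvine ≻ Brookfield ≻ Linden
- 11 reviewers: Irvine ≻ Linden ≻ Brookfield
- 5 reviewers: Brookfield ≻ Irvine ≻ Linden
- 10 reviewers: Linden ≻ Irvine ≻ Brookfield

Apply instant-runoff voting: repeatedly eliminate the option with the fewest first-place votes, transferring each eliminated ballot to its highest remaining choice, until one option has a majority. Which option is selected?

Irvine

Round 1: Irvine 12, Linden 10, Brookfield 9. Brookfield has the fewest and is eliminated.
Round 2: Irvine 17, Linden 14. Irvine has a majority.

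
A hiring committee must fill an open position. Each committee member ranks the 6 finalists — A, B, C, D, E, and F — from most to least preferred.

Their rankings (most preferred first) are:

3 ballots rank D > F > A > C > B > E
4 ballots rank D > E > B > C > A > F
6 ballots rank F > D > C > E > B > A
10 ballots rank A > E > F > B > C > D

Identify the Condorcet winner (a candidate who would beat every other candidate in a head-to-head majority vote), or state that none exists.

Head-to-head results (23 voters total):
A vs B: A wins 13–10.
A vs C: A wins 13–10.
A vs D: D wins 13–10.
A vs E: A wins 13–10.
A vs F: A wins 14–9.
B vs C: B wins 14–9.
B vs D: D wins 13–10.
B vs E: E wins 20–3.
B vs F: F wins 19–4.
C vs D: D wins 13–10.
C vs E: E wins 14–9.
C vs F: F wins 19–4.
D vs E: D wins 13–10.
D vs F: F wins 16–7.
E vs F: E wins 14–9.
No candidate beats all others: A beats F beats D beats A, a majority cycle.

None — there is no Condorcet winner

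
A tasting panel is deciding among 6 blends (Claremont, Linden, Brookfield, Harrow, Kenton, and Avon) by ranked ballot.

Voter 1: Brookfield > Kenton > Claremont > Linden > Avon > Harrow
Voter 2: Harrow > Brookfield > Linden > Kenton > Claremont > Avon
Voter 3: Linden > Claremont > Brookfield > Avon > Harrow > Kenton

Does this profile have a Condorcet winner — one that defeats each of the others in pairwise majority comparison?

Head-to-head results (3 voters total):
Claremont vs Linden: Linden wins 2–1.
Claremont vs Brookfield: Brookfield wins 2–1.
Claremont vs Harrow: Claremont wins 2–1.
Claremont vs Kenton: Kenton wins 2–1.
Claremont vs Avon: Claremont wins 3–0.
Linden vs Brookfield: Brookfield wins 2–1.
Linden vs Harrow: Linden wins 2–1.
Linden vs Kenton: Linden wins 2–1.
Linden vs Avon: Linden wins 3–0.
Brookfield vs Harrow: Brookfield wins 2–1.
Brookfield vs Kenton: Brookfield wins 3–0.
Brookfield vs Avon: Brookfield wins 3–0.
Harrow vs Kenton: Harrow wins 2–1.
Harrow vs Avon: Avon wins 2–1.
Kenton vs Avon: Kenton wins 2–1.
Brookfield beats each rival — Claremont (2–1), Linden (2–1), Harrow (2–1), Kenton (3–0), Avon (3–0) — so Brookfield is the Condorcet winner.

Yes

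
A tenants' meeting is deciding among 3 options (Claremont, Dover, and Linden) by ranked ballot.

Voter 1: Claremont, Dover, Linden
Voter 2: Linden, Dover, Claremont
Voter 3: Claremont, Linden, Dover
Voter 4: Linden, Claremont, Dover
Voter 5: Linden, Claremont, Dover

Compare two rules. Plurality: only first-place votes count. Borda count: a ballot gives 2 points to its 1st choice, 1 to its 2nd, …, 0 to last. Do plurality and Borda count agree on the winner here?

Yes

Plurality first-place counts: Claremont 2, Dover 0, Linden 3 → Linden.
Borda totals: Claremont 6, Dover 2, Linden 7 → Linden.
The two rules agree on Linden.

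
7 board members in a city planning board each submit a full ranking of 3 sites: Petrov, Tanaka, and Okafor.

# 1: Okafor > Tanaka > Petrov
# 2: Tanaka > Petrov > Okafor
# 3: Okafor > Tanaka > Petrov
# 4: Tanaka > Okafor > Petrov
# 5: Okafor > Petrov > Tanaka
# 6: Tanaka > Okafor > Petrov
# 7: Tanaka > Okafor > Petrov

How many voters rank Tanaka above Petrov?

Ballots ranking Tanaka above Petrov: 6.
Ballots ranking Petrov above Tanaka: 1.
So 6 of 7 voters prefer Tanaka to Petrov.

6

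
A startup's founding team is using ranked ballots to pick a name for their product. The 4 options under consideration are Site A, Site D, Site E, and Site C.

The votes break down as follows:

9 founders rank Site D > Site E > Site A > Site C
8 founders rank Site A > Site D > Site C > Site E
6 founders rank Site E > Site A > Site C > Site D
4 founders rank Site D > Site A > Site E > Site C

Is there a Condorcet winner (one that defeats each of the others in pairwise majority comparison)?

Head-to-head results (27 voters total):
Site A vs Site D: Site A wins 14–13.
Site A vs Site E: Site E wins 15–12.
Site A vs Site C: Site A wins 27–0.
Site D vs Site E: Site D wins 21–6.
Site D vs Site C: Site D wins 21–6.
Site E vs Site C: Site E wins 19–8.
No candidate beats all others: Site A beats Site D beats Site E beats Site A, a majority cycle.

No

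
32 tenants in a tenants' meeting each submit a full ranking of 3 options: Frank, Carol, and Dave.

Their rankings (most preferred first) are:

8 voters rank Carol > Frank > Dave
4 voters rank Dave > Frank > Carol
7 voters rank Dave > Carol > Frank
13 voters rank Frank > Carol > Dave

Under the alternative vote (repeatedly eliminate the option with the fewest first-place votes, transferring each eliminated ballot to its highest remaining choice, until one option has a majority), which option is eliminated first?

Carol

Round 1: Frank 13, Dave 11, Carol 8. Carol has the fewest and is eliminated.
Round 2: Frank 21, Dave 11. Frank has a majority.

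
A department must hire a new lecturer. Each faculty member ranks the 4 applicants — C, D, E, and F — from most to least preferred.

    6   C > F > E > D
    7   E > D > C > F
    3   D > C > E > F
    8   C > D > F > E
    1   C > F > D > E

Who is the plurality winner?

First-place vote totals:
  C: 15
  D: 3
  E: 7
  F: 0
C has the most first-place votes.

C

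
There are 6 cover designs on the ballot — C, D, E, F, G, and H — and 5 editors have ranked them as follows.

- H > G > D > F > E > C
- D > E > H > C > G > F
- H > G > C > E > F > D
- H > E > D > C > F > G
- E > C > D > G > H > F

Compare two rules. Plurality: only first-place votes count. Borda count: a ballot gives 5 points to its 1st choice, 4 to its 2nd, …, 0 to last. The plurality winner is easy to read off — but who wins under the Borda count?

Plurality first-place counts: C 0, D 1, E 1, F 0, G 0, H 3 → H.
Borda totals: C 11, D 14, E 16, F 4, G 11, H 19 → H.

H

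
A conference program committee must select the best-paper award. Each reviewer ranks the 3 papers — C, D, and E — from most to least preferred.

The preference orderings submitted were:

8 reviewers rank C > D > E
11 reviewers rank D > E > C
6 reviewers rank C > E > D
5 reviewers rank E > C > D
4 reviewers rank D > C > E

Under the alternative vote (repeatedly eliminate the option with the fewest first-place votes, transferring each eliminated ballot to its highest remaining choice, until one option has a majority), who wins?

C

Round 1: D 15, C 14, E 5. E has the fewest and is eliminated.
Round 2: C 19, D 15. C has a majority.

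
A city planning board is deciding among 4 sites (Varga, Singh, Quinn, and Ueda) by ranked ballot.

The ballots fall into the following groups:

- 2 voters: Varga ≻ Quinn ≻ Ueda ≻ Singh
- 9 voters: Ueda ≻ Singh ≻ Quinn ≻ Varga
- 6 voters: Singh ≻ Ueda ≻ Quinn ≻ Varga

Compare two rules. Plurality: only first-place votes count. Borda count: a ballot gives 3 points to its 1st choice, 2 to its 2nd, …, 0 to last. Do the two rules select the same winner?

Yes

Plurality first-place counts: Varga 2, Singh 6, Quinn 0, Ueda 9 → Ueda.
Borda totals: Varga 6, Singh 36, Quinn 19, Ueda 41 → Ueda.
The two rules agree on Ueda.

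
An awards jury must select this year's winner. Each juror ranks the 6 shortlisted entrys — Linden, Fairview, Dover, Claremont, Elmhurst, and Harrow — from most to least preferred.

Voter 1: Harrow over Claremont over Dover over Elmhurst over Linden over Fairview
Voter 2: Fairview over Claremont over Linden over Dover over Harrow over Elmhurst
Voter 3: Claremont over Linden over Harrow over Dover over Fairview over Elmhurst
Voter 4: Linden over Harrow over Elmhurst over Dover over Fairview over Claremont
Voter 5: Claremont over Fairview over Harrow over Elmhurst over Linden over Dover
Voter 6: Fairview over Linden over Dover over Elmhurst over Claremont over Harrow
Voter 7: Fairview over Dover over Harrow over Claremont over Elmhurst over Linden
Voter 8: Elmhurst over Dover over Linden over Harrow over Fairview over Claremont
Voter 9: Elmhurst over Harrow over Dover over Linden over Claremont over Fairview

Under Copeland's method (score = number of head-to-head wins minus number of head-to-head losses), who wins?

Pairwise results:
  Linden vs Fairview: Linden wins 5–4.
  Linden vs Dover: Linden wins 5–4.
  Linden vs Claremont: Claremont wins 5–4.
  Linden vs Elmhurst: Elmhurst wins 5–4.
  Linden vs Harrow: Linden wins 5–4.
  Fairview vs Dover: Dover wins 5–4.
  Fairview vs Claremont: Fairview wins 5–4.
  Fairview vs Elmhurst: Fairview wins 5–4.
  Fairview vs Harrow: Harrow wins 5–4.
  Dover vs Claremont: Dover wins 5–4.
  Dover vs Elmhurst: Dover wins 5–4.
  Dover vs Harrow: Harrow wins 5–4.
  Claremont vs Elmhurst: Claremont wins 5–4.
  Claremont vs Harrow: Harrow wins 5–4.
  Elmhurst vs Harrow: Harrow wins 6–3.
Copeland scores (wins − losses):
  Linden: 3 − 2 = 1
  Fairview: 2 − 3 = -1
  Dover: 3 − 2 = 1
  Claremont: 2 − 3 = -1
  Elmhurst: 1 − 4 = -3
  Harrow: 4 − 1 = 3
Harrow has the best Copeland score.

Harrow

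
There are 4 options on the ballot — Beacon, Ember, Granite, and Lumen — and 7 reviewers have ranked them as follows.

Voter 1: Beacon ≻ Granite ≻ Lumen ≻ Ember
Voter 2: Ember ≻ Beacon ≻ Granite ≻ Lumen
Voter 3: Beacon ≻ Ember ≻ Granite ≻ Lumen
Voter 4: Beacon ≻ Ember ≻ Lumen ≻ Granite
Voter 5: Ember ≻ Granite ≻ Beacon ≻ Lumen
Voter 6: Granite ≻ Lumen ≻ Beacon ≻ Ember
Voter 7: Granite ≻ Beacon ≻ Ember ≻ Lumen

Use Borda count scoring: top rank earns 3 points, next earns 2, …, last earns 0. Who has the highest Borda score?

Beacon

Borda scores:
  Beacon: 3 + 2 + 3 + 3 + 1 + 1 + 2 = 15
  Ember: 0 + 3 + 2 + 2 + 3 + 0 + 1 = 11
  Granite: 2 + 1 + 1 + 0 + 2 + 3 + 3 = 12
  Lumen: 1 + 0 + 0 + 1 + 0 + 2 + 0 = 4
Beacon has the highest total.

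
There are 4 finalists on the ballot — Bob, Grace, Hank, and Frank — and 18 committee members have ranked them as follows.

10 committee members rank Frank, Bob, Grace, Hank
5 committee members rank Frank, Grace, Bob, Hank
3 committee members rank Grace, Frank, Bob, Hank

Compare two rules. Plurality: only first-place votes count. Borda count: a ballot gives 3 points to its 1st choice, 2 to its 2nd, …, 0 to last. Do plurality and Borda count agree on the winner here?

Yes

Plurality first-place counts: Bob 0, Grace 3, Hank 0, Frank 15 → Frank.
Borda totals: Bob 28, Grace 29, Hank 0, Frank 51 → Frank.
The two rules agree on Frank.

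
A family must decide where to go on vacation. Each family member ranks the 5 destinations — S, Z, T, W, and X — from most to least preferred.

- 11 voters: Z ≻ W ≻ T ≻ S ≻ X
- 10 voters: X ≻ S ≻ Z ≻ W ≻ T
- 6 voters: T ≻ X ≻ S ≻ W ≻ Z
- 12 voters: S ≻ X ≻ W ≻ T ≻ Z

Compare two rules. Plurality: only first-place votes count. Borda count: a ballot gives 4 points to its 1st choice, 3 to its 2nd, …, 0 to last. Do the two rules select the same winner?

Yes

Plurality first-place counts: S 12, Z 11, T 6, W 0, X 10 → S.
Borda totals: S 101, Z 64, T 58, W 73, X 94 → S.
The two rules agree on S.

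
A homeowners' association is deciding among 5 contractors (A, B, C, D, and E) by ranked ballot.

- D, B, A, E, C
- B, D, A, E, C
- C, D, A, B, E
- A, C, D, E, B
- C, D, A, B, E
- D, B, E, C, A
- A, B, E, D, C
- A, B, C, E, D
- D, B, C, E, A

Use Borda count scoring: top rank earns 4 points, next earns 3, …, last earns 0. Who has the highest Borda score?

Borda scores:
  A: 2 + 2 + 2 + 4 + 2 + 0 + 4 + 4 + 0 = 20
  B: 3 + 4 + 1 + 0 + 1 + 3 + 3 + 3 + 3 = 21
  C: 0 + 0 + 4 + 3 + 4 + 1 + 0 + 2 + 2 = 16
  D: 4 + 3 + 3 + 2 + 3 + 4 + 1 + 0 + 4 = 24
  E: 1 + 1 + 0 + 1 + 0 + 2 + 2 + 1 + 1 = 9
D has the highest total.

D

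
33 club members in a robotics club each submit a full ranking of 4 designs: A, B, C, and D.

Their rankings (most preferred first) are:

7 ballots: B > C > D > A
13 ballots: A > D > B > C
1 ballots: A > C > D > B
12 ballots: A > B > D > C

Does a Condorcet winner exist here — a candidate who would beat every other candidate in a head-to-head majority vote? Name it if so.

A

Head-to-head results (33 voters total):
A vs B: A wins 26–7.
A vs C: A wins 26–7.
A vs D: A wins 26–7.
B vs C: B wins 32–1.
B vs D: B wins 19–14.
C vs D: D wins 25–8.
A beats each rival — B (26–7), C (26–7), D (26–7) — so A is the Condorcet winner.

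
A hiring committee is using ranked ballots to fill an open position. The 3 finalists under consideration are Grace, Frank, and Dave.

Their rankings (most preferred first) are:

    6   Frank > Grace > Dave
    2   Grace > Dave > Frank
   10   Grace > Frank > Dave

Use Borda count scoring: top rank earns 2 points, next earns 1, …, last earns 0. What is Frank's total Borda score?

Borda scores:
  Grace: 6·1 + 2·2 + 10·2 = 30
  Frank: 6·2 + 2·0 + 10·1 = 22
  Dave: 6·0 + 2·1 + 10·0 = 2

22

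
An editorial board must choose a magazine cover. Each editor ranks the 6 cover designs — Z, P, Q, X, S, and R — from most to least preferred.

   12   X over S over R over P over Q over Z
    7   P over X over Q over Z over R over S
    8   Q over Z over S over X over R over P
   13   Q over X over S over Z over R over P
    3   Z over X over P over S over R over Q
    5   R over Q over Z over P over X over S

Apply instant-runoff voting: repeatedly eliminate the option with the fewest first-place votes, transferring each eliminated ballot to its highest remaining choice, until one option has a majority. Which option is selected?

Round 1: Q 21, X 12, P 7, R 5, Z 3, S 0. S has the fewest and is eliminated.
Round 2: Q 21, X 12, P 7, R 5, Z 3. Z has the fewest and is eliminated.
Round 3: Q 21, X 15, P 7, R 5. R has the fewest and is eliminated.
Round 4: Q 26, X 15, P 7. Q has a majority.

Q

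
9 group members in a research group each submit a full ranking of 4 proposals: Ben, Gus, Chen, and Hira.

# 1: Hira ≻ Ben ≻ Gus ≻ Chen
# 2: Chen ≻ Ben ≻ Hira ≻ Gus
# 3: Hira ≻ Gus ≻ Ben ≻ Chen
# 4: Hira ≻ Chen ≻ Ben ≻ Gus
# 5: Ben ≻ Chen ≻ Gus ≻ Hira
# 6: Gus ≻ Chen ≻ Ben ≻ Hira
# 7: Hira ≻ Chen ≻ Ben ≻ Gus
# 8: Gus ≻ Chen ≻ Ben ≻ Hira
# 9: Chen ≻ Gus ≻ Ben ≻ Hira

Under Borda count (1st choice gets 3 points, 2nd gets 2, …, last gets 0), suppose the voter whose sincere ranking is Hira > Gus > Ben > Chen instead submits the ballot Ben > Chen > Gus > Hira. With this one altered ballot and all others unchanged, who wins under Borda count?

Borda totals with the altered ballot: Ben 15, Gus 11, Chen 18, Hira 10.
The winner is unchanged: still Chen.

Chen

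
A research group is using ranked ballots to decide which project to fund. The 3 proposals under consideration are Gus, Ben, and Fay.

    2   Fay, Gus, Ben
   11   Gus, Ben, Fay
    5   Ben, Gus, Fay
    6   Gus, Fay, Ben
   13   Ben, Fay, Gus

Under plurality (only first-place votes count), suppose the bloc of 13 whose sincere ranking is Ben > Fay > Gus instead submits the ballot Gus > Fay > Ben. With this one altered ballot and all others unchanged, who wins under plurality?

First-place totals with the altered ballot: Gus 30, Ben 5, Fay 2.
The switch changes the winner from Ben to Gus.

Gus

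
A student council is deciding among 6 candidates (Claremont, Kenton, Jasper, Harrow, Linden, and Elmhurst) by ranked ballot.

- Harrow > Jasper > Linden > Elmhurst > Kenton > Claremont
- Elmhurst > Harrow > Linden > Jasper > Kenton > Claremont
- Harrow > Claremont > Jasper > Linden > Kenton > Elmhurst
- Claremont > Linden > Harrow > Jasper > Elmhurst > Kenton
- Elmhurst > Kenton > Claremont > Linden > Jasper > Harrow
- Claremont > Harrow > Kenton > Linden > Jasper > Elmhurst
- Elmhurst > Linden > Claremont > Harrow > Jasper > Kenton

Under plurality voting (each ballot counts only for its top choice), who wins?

Elmhurst

First-place vote totals:
  Claremont: 2
  Kenton: 0
  Jasper: 0
  Harrow: 2
  Linden: 0
  Elmhurst: 3
Elmhurst has the most first-place votes.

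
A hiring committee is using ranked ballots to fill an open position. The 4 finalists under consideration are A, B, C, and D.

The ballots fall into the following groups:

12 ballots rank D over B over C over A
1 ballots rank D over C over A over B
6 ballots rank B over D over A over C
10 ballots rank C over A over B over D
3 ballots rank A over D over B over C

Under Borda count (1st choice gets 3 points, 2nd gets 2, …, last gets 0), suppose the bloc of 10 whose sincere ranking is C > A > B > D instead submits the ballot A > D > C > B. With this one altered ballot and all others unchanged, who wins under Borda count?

Borda totals with the altered ballot: A 46, B 45, C 24, D 77.
The winner is unchanged: still D.

D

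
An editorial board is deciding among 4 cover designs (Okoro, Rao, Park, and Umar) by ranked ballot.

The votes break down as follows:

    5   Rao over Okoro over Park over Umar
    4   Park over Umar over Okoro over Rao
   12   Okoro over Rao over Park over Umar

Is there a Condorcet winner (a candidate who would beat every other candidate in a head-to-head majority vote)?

Yes

Head-to-head results (21 voters total):
Okoro vs Rao: Okoro wins 16–5.
Okoro vs Park: Okoro wins 17–4.
Okoro vs Umar: Okoro wins 17–4.
Rao vs Park: Rao wins 17–4.
Rao vs Umar: Rao wins 17–4.
Park vs Umar: Park wins 21–0.
Okoro beats each rival — Rao (16–5), Park (17–4), Umar (17–4) — so Okoro is the Condorcet winner.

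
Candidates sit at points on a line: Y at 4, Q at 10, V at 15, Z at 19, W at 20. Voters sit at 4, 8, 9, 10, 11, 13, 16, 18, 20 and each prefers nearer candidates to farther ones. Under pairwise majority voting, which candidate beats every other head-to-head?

Q

With single-peaked preferences on a line, the Condorcet winner is the candidate closest to the median voter.
The median voter (position 11) is closest to Q at 10.
Check: Q vs W — voters closer to Q: 6 of 9.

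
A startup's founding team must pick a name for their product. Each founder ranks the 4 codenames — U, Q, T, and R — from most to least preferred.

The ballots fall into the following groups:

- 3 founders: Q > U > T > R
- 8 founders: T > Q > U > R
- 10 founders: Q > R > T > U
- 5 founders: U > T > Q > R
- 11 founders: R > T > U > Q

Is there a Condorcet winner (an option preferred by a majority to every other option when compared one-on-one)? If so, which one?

No Condorcet winner

Head-to-head results (37 voters total):
U vs Q: Q wins 21–16.
U vs T: T wins 29–8.
U vs R: R wins 21–16.
Q vs T: T wins 24–13.
Q vs R: Q wins 26–11.
T vs R: R wins 21–16.
No candidate beats all others: Q beats R beats T beats Q, a majority cycle.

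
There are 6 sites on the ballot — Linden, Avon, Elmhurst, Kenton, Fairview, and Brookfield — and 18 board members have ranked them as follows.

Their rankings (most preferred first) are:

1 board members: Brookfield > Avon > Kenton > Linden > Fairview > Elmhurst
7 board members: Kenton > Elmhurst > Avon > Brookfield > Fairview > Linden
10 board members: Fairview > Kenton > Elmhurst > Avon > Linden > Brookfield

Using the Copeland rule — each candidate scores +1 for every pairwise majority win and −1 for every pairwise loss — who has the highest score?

Fairview

Pairwise results:
  Linden vs Avon: Avon wins 18–0.
  Linden vs Elmhurst: Elmhurst wins 17–1.
  Linden vs Kenton: Kenton wins 18–0.
  Linden vs Fairview: Fairview wins 17–1.
  Linden vs Brookfield: Linden wins 10–8.
  Avon vs Elmhurst: Elmhurst wins 17–1.
  Avon vs Kenton: Kenton wins 17–1.
  Avon vs Fairview: Fairview wins 10–8.
  Avon vs Brookfield: Avon wins 17–1.
  Elmhurst vs Kenton: Kenton wins 18–0.
  Elmhurst vs Fairview: Fairview wins 11–7.
  Elmhurst vs Brookfield: Elmhurst wins 17–1.
  Kenton vs Fairview: Fairview wins 10–8.
  Kenton vs Brookfield: Kenton wins 17–1.
  Fairview vs Brookfield: Fairview wins 10–8.
Copeland scores (wins − losses):
  Linden: 1 − 4 = -3
  Avon: 2 − 3 = -1
  Elmhurst: 3 − 2 = 1
  Kenton: 4 − 1 = 3
  Fairview: 5 − 0 = 5
  Brookfield: 0 − 5 = -5
Fairview has the best Copeland score.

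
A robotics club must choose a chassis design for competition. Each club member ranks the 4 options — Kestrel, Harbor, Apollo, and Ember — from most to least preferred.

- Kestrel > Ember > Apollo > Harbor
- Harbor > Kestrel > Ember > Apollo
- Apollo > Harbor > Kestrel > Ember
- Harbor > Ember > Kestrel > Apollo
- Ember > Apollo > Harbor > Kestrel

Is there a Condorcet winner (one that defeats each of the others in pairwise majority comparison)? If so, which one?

No Condorcet winner

Head-to-head results (5 voters total):
Kestrel vs Harbor: Harbor wins 4–1.
Kestrel vs Apollo: Kestrel wins 3–2.
Kestrel vs Ember: Kestrel wins 3–2.
Harbor vs Apollo: Apollo wins 3–2.
Harbor vs Ember: Harbor wins 3–2.
Apollo vs Ember: Ember wins 4–1.
No candidate beats all others: Kestrel beats Apollo beats Harbor beats Kestrel, a majority cycle.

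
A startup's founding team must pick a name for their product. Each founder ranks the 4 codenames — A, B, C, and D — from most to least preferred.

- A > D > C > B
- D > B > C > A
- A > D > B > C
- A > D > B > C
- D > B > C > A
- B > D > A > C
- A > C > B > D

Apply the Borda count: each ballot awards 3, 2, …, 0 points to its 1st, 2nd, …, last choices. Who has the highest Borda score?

D

Borda scores:
  A: 3 + 0 + 3 + 3 + 0 + 1 + 3 = 13
  B: 0 + 2 + 1 + 1 + 2 + 3 + 1 = 10
  C: 1 + 1 + 0 + 0 + 1 + 0 + 2 = 5
  D: 2 + 3 + 2 + 2 + 3 + 2 + 0 = 14
D has the highest total.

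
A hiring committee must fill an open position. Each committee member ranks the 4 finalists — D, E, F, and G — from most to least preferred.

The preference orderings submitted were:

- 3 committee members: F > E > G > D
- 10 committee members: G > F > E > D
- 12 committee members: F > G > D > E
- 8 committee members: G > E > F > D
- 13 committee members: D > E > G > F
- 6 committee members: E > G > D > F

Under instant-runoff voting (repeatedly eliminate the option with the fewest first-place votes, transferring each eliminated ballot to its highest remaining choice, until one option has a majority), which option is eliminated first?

Round 1: G 18, F 15, D 13, E 6. E has the fewest and is eliminated.
Round 2: G 24, F 15, D 13. D has the fewest and is eliminated.
Round 3: G 37, F 15. G has a majority.

E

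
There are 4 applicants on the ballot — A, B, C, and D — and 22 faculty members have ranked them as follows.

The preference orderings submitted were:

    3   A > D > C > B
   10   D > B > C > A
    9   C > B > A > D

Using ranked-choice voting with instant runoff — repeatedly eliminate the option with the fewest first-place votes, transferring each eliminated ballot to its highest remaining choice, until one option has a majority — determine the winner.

Round 1: D 10, C 9, A 3, B 0. B has the fewest and is eliminated.
Round 2: D 10, C 9, A 3. A has the fewest and is eliminated.
Round 3: D 13, C 9. D has a majority.

D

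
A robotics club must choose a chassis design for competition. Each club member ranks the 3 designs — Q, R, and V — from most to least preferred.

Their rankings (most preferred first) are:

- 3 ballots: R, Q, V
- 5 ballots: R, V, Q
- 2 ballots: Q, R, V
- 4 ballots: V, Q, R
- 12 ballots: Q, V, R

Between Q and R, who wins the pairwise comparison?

Q

Ballots ranking Q above R: 2+4+12 = 18.
Ballots ranking R above Q: 3+5 = 8.
Q wins the head-to-head, 18–8.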